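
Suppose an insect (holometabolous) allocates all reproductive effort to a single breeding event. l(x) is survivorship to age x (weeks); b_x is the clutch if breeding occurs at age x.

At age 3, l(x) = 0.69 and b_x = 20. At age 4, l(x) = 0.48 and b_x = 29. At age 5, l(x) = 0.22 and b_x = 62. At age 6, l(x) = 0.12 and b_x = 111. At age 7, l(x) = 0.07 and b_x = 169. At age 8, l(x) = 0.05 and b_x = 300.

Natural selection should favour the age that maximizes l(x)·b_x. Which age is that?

8

Expected offspring if breeding at age x = l(x) × b_x:
  age 3: 0.69 × 20 = 13.800
  age 4: 0.48 × 29 = 13.920
  age 5: 0.22 × 62 = 13.640
  age 6: 0.12 × 111 = 13.320
  age 7: 0.07 × 169 = 11.830
  age 8: 0.05 × 300 = 15.000
Maximum at age 8 (15.000).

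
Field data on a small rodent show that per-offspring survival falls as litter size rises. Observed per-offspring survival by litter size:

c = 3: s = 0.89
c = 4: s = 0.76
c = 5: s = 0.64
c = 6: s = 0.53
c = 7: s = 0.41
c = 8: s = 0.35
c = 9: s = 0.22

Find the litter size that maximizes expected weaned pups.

Expected weaned pups = c × s(c):
  c=3: 3 × 0.89 = 2.670
  c=4: 4 × 0.76 = 3.040
  c=5: 5 × 0.64 = 3.200
  c=6: 6 × 0.53 = 3.180
  c=7: 7 × 0.41 = 2.870
  c=8: 8 × 0.35 = 2.800
  c=9: 9 × 0.22 = 1.980
Maximum at c = 5 (3.200 weaned pups).

5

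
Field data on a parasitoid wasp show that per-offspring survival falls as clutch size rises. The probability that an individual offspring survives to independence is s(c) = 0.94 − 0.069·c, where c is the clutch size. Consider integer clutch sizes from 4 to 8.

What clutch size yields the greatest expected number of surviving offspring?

7

Expected surviving offspring = c × s(c):
  c=4: 4 × 0.664 = 2.656
  c=5: 5 × 0.595 = 2.975
  c=6: 6 × 0.526 = 3.156
  c=7: 7 × 0.457 = 3.199
  c=8: 8 × 0.388 = 3.104
Maximum at c = 7 (3.199 surviving offspring).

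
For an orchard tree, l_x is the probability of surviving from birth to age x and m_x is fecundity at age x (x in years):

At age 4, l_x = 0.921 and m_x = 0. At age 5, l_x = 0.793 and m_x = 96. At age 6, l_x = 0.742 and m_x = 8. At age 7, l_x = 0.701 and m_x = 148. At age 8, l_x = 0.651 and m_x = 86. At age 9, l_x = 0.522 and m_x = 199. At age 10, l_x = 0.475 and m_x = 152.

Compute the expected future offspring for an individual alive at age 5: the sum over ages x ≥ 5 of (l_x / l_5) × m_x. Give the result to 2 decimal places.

526.96

l_5 = 0.793. Conditional survival from age 5 to x is l_x / l_5.
  x=5: (0.793/0.793) × 96 = 96.0000
  x=6: (0.742/0.793) × 8 = 7.4855
  x=7: (0.701/0.793) × 148 = 130.8298
  x=8: (0.651/0.793) × 86 = 70.6003
  x=9: (0.522/0.793) × 199 = 130.9937
  x=10: (0.475/0.793) × 152 = 91.0467
Sum = 96.0000 + 7.4855 + 130.8298 + 70.6003 + 130.9937 + 91.0467 = 526.9559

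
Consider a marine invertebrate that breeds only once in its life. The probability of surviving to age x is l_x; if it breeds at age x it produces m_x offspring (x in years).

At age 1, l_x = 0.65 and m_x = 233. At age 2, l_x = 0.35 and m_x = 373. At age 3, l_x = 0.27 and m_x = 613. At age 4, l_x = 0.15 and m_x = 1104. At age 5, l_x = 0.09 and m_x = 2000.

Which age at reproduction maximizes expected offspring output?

Expected offspring if breeding at age x = l_x × m_x:
  age 1: 0.65 × 233 = 151.450
  age 2: 0.35 × 373 = 130.550
  age 3: 0.27 × 613 = 165.510
  age 4: 0.15 × 1104 = 165.600
  age 5: 0.09 × 2000 = 180.000
Maximum at age 5 (180.000).

5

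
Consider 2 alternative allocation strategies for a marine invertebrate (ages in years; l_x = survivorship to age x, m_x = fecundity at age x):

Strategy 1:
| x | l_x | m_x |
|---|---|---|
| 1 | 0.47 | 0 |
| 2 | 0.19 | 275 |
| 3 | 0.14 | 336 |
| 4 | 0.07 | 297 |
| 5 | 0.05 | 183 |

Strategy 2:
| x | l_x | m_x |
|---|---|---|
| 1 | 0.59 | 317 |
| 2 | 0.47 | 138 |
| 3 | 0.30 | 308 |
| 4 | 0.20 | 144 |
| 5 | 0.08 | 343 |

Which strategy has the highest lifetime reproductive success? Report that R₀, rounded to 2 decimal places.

400.53

Strategy 1: R₀ = 0.47×0 + 0.19×275 + 0.14×336 + 0.07×297 + 0.05×183 = 129.2300
Strategy 2: R₀ = 0.59×317 + 0.47×138 + 0.30×308 + 0.20×144 + 0.08×343 = 400.5300
Highest R₀: strategy 2 with 400.5300.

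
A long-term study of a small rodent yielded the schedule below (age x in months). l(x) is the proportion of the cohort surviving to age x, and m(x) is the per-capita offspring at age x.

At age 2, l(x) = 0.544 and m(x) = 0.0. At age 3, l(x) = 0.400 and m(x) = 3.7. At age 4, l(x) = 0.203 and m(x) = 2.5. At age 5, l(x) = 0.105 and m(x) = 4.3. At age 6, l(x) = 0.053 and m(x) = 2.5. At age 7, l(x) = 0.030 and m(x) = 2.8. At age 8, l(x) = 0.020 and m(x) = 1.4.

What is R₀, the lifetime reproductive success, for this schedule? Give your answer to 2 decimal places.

2.68

R₀ = Σ l(x) m(x):
  age 2: 0.544 × 0.0 = 0.0000
  age 3: 0.400 × 3.7 = 1.4800
  age 4: 0.203 × 2.5 = 0.5075
  age 5: 0.105 × 4.3 = 0.4515
  age 6: 0.053 × 2.5 = 0.1325
  age 7: 0.030 × 2.8 = 0.0840
  age 8: 0.020 × 1.4 = 0.0280
R₀ = 0.0000 + 1.4800 + 0.5075 + 0.4515 + 0.1325 + 0.0840 + 0.0280 = 2.6835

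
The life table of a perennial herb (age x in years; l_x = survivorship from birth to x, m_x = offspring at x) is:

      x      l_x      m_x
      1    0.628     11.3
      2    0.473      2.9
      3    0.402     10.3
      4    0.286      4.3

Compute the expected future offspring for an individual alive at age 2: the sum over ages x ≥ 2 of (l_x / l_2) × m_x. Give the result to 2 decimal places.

14.25

l_2 = 0.473. Conditional survival from age 2 to x is l_x / l_2.
  x=2: (0.473/0.473) × 2.9 = 2.9000
  x=3: (0.402/0.473) × 10.3 = 8.7539
  x=4: (0.286/0.473) × 4.3 = 2.6000
Sum = 2.9000 + 8.7539 + 2.6000 = 14.2539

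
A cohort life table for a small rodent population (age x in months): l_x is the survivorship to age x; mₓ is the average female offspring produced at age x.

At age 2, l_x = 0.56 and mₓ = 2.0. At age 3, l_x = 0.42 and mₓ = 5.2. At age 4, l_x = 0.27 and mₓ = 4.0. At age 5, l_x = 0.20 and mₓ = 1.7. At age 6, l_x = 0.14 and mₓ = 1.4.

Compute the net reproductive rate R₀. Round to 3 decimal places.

R₀ = Σ l_x mₓ:
  age 2: 0.56 × 2.0 = 1.1200
  age 3: 0.42 × 5.2 = 2.1840
  age 4: 0.27 × 4.0 = 1.0800
  age 5: 0.20 × 1.7 = 0.3400
  age 6: 0.14 × 1.4 = 0.1960
R₀ = 1.1200 + 2.1840 + 1.0800 + 0.3400 + 0.1960 = 4.9200

4.920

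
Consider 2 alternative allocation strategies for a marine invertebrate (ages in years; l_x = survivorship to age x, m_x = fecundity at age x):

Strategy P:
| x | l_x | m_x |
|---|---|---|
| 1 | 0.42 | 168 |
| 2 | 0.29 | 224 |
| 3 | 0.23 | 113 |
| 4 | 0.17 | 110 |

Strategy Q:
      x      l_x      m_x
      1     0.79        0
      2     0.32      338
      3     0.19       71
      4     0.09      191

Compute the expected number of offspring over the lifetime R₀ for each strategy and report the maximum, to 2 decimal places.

180.21

Strategy P: R₀ = 0.42×168 + 0.29×224 + 0.23×113 + 0.17×110 = 180.2100
Strategy Q: R₀ = 0.79×0 + 0.32×338 + 0.19×71 + 0.09×191 = 138.8400
Highest R₀: strategy P with 180.2100.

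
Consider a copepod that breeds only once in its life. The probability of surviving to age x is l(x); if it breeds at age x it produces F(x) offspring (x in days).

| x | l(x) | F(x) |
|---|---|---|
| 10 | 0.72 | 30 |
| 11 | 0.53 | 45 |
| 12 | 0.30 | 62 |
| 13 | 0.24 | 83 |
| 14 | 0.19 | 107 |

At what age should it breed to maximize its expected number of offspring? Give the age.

11

Expected offspring if breeding at age x = l(x) × F(x):
  age 10: 0.72 × 30 = 21.600
  age 11: 0.53 × 45 = 23.850
  age 12: 0.30 × 62 = 18.600
  age 13: 0.24 × 83 = 19.920
  age 14: 0.19 × 107 = 20.330
Maximum at age 11 (23.850).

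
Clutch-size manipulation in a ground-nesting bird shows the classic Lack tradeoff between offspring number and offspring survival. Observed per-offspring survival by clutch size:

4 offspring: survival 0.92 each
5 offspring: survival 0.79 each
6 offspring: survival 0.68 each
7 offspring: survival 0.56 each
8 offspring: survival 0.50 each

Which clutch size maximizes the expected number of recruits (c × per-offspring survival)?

Expected recruits = c × s(c):
  c=4: 4 × 0.92 = 3.680
  c=5: 5 × 0.79 = 3.950
  c=6: 6 × 0.68 = 4.080
  c=7: 7 × 0.56 = 3.920
  c=8: 8 × 0.50 = 4.000
Maximum at c = 6 (4.080 recruits).

6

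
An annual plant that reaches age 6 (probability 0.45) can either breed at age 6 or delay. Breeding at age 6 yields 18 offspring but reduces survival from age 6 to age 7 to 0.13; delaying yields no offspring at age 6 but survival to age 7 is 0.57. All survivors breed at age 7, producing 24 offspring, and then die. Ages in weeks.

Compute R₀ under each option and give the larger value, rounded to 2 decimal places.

breed at age 6: R₀ = 0.45 × (18 + 0.13 × 24) = 0.45 × 21.1200 = 9.5040
delay to age 7: R₀ = 0.45 × (0.57 × 24) = 0.45 × 13.6800 = 6.1560
Higher: breed at age 6 (9.5040).

9.50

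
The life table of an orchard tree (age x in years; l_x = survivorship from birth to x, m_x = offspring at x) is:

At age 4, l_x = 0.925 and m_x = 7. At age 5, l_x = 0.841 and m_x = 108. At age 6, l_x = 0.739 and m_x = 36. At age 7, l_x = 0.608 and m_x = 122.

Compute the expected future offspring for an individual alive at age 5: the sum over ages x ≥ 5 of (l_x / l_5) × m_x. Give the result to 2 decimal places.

227.83

l_5 = 0.841. Conditional survival from age 5 to x is l_x / l_5.
  x=5: (0.841/0.841) × 108 = 108.0000
  x=6: (0.739/0.841) × 36 = 31.6338
  x=7: (0.608/0.841) × 122 = 88.1998
Sum = 108.0000 + 31.6338 + 88.1998 = 227.8335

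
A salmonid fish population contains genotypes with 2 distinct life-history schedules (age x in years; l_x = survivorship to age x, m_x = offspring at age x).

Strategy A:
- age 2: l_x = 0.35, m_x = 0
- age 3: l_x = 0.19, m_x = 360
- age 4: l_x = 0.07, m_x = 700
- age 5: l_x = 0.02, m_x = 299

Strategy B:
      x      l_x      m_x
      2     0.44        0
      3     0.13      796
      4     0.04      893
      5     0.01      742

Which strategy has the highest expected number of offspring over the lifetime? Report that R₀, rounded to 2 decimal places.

146.62

Strategy A: R₀ = 0.35×0 + 0.19×360 + 0.07×700 + 0.02×299 = 123.3800
Strategy B: R₀ = 0.44×0 + 0.13×796 + 0.04×893 + 0.01×742 = 146.6200
Highest R₀: strategy B with 146.6200.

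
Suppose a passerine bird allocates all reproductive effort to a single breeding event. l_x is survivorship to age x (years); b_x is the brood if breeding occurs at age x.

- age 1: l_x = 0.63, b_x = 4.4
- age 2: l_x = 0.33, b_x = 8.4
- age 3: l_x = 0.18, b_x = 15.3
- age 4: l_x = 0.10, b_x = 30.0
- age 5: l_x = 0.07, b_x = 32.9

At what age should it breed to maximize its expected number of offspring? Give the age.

4

Expected offspring if breeding at age x = l_x × b_x:
  age 1: 0.63 × 4.4 = 2.772
  age 2: 0.33 × 8.4 = 2.772
  age 3: 0.18 × 15.3 = 2.754
  age 4: 0.10 × 30.0 = 3.000
  age 5: 0.07 × 32.9 = 2.303
Maximum at age 4 (3.000).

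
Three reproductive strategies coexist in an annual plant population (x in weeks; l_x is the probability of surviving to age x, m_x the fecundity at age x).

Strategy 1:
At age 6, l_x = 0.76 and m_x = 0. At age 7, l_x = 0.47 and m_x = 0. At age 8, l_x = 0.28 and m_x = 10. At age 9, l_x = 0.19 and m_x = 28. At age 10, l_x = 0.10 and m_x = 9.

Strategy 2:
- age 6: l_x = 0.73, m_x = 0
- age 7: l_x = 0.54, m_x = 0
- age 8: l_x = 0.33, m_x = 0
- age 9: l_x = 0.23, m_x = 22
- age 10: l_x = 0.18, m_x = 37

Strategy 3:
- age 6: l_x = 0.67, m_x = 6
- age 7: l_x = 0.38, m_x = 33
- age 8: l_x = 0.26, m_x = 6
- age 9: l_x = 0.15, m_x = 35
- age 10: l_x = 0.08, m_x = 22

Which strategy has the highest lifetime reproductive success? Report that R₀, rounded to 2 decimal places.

25.13

Strategy 1: R₀ = 0.76×0 + 0.47×0 + 0.28×10 + 0.19×28 + 0.10×9 = 9.0200
Strategy 2: R₀ = 0.73×0 + 0.54×0 + 0.33×0 + 0.23×22 + 0.18×37 = 11.7200
Strategy 3: R₀ = 0.67×6 + 0.38×33 + 0.26×6 + 0.15×35 + 0.08×22 = 25.1300
Highest R₀: strategy 3 with 25.1300.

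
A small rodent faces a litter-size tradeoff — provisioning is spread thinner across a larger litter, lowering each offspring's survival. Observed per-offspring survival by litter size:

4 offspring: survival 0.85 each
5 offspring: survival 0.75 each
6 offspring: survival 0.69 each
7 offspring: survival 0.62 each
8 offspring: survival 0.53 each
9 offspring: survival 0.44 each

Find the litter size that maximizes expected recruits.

7

Expected recruits = c × s(c):
  c=4: 4 × 0.85 = 3.400
  c=5: 5 × 0.75 = 3.750
  c=6: 6 × 0.69 = 4.140
  c=7: 7 × 0.62 = 4.340
  c=8: 8 × 0.53 = 4.240
  c=9: 9 × 0.44 = 3.960
Maximum at c = 7 (4.340 recruits).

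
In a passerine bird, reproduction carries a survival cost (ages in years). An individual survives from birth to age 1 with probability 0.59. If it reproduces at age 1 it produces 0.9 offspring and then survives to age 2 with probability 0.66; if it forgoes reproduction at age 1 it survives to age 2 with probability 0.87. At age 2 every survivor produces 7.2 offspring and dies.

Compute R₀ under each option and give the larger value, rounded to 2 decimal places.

breed at age 1: R₀ = 0.59 × (0.9 + 0.66 × 7.2) = 0.59 × 5.6520 = 3.3347
delay to age 2: R₀ = 0.59 × (0.87 × 7.2) = 0.59 × 6.2640 = 3.6958
Higher: delay to age 2 (3.6958).

3.70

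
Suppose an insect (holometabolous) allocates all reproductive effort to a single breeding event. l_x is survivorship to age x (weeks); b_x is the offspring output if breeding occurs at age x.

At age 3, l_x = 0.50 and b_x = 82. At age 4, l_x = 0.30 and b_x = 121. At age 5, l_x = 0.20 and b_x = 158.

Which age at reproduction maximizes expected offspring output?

Expected offspring if breeding at age x = l_x × b_x:
  age 3: 0.50 × 82 = 41.000
  age 4: 0.30 × 121 = 36.300
  age 5: 0.20 × 158 = 31.600
Maximum at age 3 (41.000).

3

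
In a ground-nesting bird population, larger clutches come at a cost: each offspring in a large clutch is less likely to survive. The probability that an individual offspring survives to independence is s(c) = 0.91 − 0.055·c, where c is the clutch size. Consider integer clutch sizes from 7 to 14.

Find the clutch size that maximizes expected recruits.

8

Expected recruits = c × s(c):
  c=7: 7 × 0.525 = 3.675
  c=8: 8 × 0.470 = 3.760
  c=9: 9 × 0.415 = 3.735
  c=10: 10 × 0.360 = 3.600
  c=11: 11 × 0.305 = 3.355
  c=12: 12 × 0.250 = 3.000
  c=13: 13 × 0.195 = 2.535
  c=14: 14 × 0.140 = 1.960
Maximum at c = 8 (3.760 recruits).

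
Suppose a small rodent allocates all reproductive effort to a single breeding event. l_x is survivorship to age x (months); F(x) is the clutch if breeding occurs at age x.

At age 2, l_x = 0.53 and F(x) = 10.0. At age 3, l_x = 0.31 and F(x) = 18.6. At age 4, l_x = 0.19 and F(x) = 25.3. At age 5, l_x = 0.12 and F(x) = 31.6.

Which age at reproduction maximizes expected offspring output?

3

Expected offspring if breeding at age x = l_x × F(x):
  age 2: 0.53 × 10.0 = 5.300
  age 3: 0.31 × 18.6 = 5.766
  age 4: 0.19 × 25.3 = 4.807
  age 5: 0.12 × 31.6 = 3.792
Maximum at age 3 (5.766).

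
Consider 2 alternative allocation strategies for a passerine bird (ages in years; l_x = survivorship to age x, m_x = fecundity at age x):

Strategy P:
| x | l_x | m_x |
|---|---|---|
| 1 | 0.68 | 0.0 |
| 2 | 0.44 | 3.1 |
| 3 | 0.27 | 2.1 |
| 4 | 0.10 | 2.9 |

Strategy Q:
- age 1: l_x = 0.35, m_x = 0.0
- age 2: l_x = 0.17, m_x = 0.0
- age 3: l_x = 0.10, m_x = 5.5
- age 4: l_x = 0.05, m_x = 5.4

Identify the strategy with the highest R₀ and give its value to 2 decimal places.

2.22

Strategy P: R₀ = 0.68×0.0 + 0.44×3.1 + 0.27×2.1 + 0.10×2.9 = 2.2210
Strategy Q: R₀ = 0.35×0.0 + 0.17×0.0 + 0.10×5.5 + 0.05×5.4 = 0.8200
Highest R₀: strategy P with 2.2210.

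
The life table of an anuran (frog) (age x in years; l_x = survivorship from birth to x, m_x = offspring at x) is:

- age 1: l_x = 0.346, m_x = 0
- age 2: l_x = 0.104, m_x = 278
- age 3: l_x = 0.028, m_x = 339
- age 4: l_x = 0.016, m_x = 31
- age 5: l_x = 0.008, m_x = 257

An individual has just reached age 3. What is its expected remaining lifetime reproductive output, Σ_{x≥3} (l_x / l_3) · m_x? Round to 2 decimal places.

l_3 = 0.028. Conditional survival from age 3 to x is l_x / l_3.
  x=3: (0.028/0.028) × 339 = 339.0000
  x=4: (0.016/0.028) × 31 = 17.7143
  x=5: (0.008/0.028) × 257 = 73.4286
Sum = 339.0000 + 17.7143 + 73.4286 = 430.1429

430.14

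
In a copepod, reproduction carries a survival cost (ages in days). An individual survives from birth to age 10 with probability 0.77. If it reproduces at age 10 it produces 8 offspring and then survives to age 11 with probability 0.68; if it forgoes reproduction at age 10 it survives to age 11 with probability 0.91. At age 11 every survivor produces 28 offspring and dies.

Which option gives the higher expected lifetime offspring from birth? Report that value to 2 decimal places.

breed at age 10: R₀ = 0.77 × (8 + 0.68 × 28) = 0.77 × 27.0400 = 20.8208
delay to age 11: R₀ = 0.77 × (0.91 × 28) = 0.77 × 25.4800 = 19.6196
Higher: breed at age 10 (20.8208).

20.82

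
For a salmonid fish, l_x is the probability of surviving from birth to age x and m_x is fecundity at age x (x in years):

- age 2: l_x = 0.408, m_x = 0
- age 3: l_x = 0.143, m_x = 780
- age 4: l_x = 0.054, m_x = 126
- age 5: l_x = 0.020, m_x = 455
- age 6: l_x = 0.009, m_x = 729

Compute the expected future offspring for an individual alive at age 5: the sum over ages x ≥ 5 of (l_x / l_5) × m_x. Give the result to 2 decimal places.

l_5 = 0.020. Conditional survival from age 5 to x is l_x / l_5.
  x=5: (0.020/0.020) × 455 = 455.0000
  x=6: (0.009/0.020) × 729 = 328.0500
Sum = 455.0000 + 328.0500 = 783.0500

783.05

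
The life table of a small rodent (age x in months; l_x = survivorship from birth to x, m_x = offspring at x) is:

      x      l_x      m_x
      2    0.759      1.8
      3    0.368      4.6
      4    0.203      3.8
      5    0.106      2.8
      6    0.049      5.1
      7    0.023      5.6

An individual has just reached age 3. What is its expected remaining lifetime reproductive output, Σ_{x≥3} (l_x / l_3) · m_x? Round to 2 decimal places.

l_3 = 0.368. Conditional survival from age 3 to x is l_x / l_3.
  x=3: (0.368/0.368) × 4.6 = 4.6000
  x=4: (0.203/0.368) × 3.8 = 2.0962
  x=5: (0.106/0.368) × 2.8 = 0.8065
  x=6: (0.049/0.368) × 5.1 = 0.6791
  x=7: (0.023/0.368) × 5.6 = 0.3500
Sum = 4.6000 + 2.0962 + 0.8065 + 0.6791 + 0.3500 = 8.5318

8.53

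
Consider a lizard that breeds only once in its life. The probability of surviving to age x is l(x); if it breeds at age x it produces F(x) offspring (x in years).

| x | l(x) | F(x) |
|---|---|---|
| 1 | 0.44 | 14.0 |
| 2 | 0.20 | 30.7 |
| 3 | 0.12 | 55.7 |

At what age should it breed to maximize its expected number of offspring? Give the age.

Expected offspring if breeding at age x = l(x) × F(x):
  age 1: 0.44 × 14.0 = 6.160
  age 2: 0.20 × 30.7 = 6.140
  age 3: 0.12 × 55.7 = 6.684
Maximum at age 3 (6.684).

3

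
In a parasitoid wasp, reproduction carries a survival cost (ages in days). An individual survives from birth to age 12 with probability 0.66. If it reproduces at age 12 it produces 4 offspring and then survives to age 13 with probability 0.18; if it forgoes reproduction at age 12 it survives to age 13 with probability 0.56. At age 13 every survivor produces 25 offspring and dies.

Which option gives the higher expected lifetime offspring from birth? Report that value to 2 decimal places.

breed at age 12: R₀ = 0.66 × (4 + 0.18 × 25) = 0.66 × 8.5000 = 5.6100
delay to age 13: R₀ = 0.66 × (0.56 × 25) = 0.66 × 14.0000 = 9.2400
Higher: delay to age 13 (9.2400).

9.24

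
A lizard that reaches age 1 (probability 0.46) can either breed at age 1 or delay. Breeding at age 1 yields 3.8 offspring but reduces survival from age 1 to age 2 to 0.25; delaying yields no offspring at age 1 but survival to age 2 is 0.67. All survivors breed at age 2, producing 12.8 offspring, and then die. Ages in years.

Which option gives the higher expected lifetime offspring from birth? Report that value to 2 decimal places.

breed at age 1: R₀ = 0.46 × (3.8 + 0.25 × 12.8) = 0.46 × 7.0000 = 3.2200
delay to age 2: R₀ = 0.46 × (0.67 × 12.8) = 0.46 × 8.5760 = 3.9450
Higher: delay to age 2 (3.9450).

3.94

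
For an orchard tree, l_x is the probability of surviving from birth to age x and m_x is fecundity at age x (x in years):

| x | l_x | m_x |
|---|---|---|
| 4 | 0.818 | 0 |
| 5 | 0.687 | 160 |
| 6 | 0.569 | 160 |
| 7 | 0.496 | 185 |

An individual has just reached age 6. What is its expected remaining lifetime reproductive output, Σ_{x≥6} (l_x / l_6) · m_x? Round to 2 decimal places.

321.27

l_6 = 0.569. Conditional survival from age 6 to x is l_x / l_6.
  x=6: (0.569/0.569) × 160 = 160.0000
  x=7: (0.496/0.569) × 185 = 161.2654
Sum = 160.0000 + 161.2654 = 321.2654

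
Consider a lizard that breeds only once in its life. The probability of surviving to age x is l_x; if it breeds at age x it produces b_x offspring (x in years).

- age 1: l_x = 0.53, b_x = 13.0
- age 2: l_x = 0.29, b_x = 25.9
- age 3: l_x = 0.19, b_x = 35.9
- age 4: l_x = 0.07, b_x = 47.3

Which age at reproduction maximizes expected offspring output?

2

Expected offspring if breeding at age x = l_x × b_x:
  age 1: 0.53 × 13.0 = 6.890
  age 2: 0.29 × 25.9 = 7.511
  age 3: 0.19 × 35.9 = 6.821
  age 4: 0.07 × 47.3 = 3.311
Maximum at age 2 (7.511).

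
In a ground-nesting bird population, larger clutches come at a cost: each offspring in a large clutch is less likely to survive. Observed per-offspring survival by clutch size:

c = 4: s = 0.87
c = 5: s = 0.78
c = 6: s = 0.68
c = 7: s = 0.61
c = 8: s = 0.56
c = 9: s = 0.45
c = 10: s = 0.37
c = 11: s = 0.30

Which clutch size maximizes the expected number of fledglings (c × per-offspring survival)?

8

Expected fledglings = c × s(c):
  c=4: 4 × 0.87 = 3.480
  c=5: 5 × 0.78 = 3.900
  c=6: 6 × 0.68 = 4.080
  c=7: 7 × 0.61 = 4.270
  c=8: 8 × 0.56 = 4.480
  c=9: 9 × 0.45 = 4.050
  c=10: 10 × 0.37 = 3.700
  c=11: 11 × 0.30 = 3.300
Maximum at c = 8 (4.480 fledglings).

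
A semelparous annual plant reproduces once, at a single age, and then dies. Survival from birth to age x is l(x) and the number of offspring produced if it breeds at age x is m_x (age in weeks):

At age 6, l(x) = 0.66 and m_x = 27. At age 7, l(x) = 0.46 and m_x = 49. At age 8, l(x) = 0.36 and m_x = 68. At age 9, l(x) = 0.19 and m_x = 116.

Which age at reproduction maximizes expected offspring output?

Expected offspring if breeding at age x = l(x) × m_x:
  age 6: 0.66 × 27 = 17.820
  age 7: 0.46 × 49 = 22.540
  age 8: 0.36 × 68 = 24.480
  age 9: 0.19 × 116 = 22.040
Maximum at age 8 (24.480).

8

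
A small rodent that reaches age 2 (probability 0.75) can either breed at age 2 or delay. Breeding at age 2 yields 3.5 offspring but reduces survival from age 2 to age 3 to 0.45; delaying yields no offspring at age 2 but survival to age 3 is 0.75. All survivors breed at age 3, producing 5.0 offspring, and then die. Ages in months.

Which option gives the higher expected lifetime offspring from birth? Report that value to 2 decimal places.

4.31

breed at age 2: R₀ = 0.75 × (3.5 + 0.45 × 5.0) = 0.75 × 5.7500 = 4.3125
delay to age 3: R₀ = 0.75 × (0.75 × 5.0) = 0.75 × 3.7500 = 2.8125
Higher: breed at age 2 (4.3125).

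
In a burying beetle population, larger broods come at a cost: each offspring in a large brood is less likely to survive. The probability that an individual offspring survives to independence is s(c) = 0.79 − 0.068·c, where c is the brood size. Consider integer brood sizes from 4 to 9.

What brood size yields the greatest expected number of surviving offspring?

6

Expected surviving offspring = c × s(c):
  c=4: 4 × 0.518 = 2.072
  c=5: 5 × 0.450 = 2.250
  c=6: 6 × 0.382 = 2.292
  c=7: 7 × 0.314 = 2.198
  c=8: 8 × 0.246 = 1.968
  c=9: 9 × 0.178 = 1.602
Maximum at c = 6 (2.292 surviving offspring).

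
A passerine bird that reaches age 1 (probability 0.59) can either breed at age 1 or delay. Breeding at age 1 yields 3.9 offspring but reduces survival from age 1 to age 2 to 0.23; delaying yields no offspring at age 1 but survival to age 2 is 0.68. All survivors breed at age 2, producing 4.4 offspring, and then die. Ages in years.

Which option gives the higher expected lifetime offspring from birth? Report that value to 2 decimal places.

2.90

breed at age 1: R₀ = 0.59 × (3.9 + 0.23 × 4.4) = 0.59 × 4.9120 = 2.8981
delay to age 2: R₀ = 0.59 × (0.68 × 4.4) = 0.59 × 2.9920 = 1.7653
Higher: breed at age 1 (2.8981).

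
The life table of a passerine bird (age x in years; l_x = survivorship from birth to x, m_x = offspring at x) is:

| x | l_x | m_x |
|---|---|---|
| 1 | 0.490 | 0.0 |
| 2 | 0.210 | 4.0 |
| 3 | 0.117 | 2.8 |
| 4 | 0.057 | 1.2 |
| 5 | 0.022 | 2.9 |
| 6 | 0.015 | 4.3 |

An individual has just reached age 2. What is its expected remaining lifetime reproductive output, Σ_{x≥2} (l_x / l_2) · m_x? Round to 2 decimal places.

6.50

l_2 = 0.210. Conditional survival from age 2 to x is l_x / l_2.
  x=2: (0.210/0.210) × 4.0 = 4.0000
  x=3: (0.117/0.210) × 2.8 = 1.5600
  x=4: (0.057/0.210) × 1.2 = 0.3257
  x=5: (0.022/0.210) × 2.9 = 0.3038
  x=6: (0.015/0.210) × 4.3 = 0.3071
Sum = 4.0000 + 1.5600 + 0.3257 + 0.3038 + 0.3071 = 6.4967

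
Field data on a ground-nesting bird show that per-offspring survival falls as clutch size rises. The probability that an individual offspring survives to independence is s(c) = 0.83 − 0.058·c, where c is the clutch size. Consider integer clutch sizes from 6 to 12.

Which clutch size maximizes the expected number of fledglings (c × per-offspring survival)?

7

Expected fledglings = c × s(c):
  c=6: 6 × 0.482 = 2.892
  c=7: 7 × 0.424 = 2.968
  c=8: 8 × 0.366 = 2.928
  c=9: 9 × 0.308 = 2.772
  c=10: 10 × 0.250 = 2.500
  c=11: 11 × 0.192 = 2.112
  c=12: 12 × 0.134 = 1.608
Maximum at c = 7 (2.968 fledglings).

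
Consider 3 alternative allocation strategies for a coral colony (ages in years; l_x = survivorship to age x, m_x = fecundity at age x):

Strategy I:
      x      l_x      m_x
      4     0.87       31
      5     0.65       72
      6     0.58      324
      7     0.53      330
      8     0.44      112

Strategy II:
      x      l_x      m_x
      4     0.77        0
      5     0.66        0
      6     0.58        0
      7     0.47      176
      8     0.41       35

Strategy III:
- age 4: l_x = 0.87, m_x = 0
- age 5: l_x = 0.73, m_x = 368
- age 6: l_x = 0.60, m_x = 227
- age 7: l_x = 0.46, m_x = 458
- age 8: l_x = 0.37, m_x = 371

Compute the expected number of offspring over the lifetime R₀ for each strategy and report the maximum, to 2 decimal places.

Strategy I: R₀ = 0.87×31 + 0.65×72 + 0.58×324 + 0.53×330 + 0.44×112 = 485.8700
Strategy II: R₀ = 0.77×0 + 0.66×0 + 0.58×0 + 0.47×176 + 0.41×35 = 97.0700
Strategy III: R₀ = 0.87×0 + 0.73×368 + 0.60×227 + 0.46×458 + 0.37×371 = 752.7900
Highest R₀: strategy III with 752.7900.

752.79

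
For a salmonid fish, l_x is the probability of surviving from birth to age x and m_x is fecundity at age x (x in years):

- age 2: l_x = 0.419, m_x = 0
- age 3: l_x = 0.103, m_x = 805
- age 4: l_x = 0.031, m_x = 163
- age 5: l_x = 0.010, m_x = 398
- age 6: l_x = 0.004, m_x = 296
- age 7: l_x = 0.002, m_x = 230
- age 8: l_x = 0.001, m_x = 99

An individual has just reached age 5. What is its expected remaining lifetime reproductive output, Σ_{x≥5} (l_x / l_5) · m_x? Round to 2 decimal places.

572.30

l_5 = 0.010. Conditional survival from age 5 to x is l_x / l_5.
  x=5: (0.010/0.010) × 398 = 398.0000
  x=6: (0.004/0.010) × 296 = 118.4000
  x=7: (0.002/0.010) × 230 = 46.0000
  x=8: (0.001/0.010) × 99 = 9.9000
Sum = 398.0000 + 118.4000 + 46.0000 + 9.9000 = 572.3000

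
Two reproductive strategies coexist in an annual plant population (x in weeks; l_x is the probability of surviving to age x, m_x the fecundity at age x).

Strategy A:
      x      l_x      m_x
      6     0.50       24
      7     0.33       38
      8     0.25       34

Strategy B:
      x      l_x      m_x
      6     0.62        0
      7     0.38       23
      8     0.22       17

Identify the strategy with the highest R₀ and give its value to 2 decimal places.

33.04

Strategy A: R₀ = 0.50×24 + 0.33×38 + 0.25×34 = 33.0400
Strategy B: R₀ = 0.62×0 + 0.38×23 + 0.22×17 = 12.4800
Highest R₀: strategy A with 33.0400.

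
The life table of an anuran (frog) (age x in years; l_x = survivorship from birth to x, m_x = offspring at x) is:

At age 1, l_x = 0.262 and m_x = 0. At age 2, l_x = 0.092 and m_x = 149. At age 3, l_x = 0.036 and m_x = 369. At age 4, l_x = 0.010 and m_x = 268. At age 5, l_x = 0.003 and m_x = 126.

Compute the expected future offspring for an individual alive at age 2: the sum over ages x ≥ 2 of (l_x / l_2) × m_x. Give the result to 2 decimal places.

326.63

l_2 = 0.092. Conditional survival from age 2 to x is l_x / l_2.
  x=2: (0.092/0.092) × 149 = 149.0000
  x=3: (0.036/0.092) × 369 = 144.3913
  x=4: (0.010/0.092) × 268 = 29.1304
  x=5: (0.003/0.092) × 126 = 4.1087
Sum = 149.0000 + 144.3913 + 29.1304 + 4.1087 = 326.6304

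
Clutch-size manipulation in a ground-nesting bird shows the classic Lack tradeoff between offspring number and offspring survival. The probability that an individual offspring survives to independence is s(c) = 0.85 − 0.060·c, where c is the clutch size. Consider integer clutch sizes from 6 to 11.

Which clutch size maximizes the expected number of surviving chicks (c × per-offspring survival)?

Expected surviving chicks = c × s(c):
  c=6: 6 × 0.490 = 2.940
  c=7: 7 × 0.430 = 3.010
  c=8: 8 × 0.370 = 2.960
  c=9: 9 × 0.310 = 2.790
  c=10: 10 × 0.250 = 2.500
  c=11: 11 × 0.190 = 2.090
Maximum at c = 7 (3.010 surviving chicks).

7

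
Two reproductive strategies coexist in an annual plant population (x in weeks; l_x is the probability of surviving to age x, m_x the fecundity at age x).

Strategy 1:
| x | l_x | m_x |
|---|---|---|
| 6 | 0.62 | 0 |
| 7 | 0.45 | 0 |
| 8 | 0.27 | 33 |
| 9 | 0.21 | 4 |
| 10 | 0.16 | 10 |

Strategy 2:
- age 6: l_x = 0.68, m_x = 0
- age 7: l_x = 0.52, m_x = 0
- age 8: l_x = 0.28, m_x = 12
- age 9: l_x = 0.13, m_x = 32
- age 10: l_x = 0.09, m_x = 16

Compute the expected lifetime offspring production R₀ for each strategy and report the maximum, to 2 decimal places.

11.35

Strategy 1: R₀ = 0.62×0 + 0.45×0 + 0.27×33 + 0.21×4 + 0.16×10 = 11.3500
Strategy 2: R₀ = 0.68×0 + 0.52×0 + 0.28×12 + 0.13×32 + 0.09×16 = 8.9600
Highest R₀: strategy 1 with 11.3500.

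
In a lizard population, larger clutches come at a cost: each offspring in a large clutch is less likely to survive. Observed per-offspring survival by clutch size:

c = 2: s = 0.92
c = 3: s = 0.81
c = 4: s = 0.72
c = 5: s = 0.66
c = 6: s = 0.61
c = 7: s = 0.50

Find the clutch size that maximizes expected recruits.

Expected recruits = c × s(c):
  c=2: 2 × 0.92 = 1.840
  c=3: 3 × 0.81 = 2.430
  c=4: 4 × 0.72 = 2.880
  c=5: 5 × 0.66 = 3.300
  c=6: 6 × 0.61 = 3.660
  c=7: 7 × 0.50 = 3.500
Maximum at c = 6 (3.660 recruits).

6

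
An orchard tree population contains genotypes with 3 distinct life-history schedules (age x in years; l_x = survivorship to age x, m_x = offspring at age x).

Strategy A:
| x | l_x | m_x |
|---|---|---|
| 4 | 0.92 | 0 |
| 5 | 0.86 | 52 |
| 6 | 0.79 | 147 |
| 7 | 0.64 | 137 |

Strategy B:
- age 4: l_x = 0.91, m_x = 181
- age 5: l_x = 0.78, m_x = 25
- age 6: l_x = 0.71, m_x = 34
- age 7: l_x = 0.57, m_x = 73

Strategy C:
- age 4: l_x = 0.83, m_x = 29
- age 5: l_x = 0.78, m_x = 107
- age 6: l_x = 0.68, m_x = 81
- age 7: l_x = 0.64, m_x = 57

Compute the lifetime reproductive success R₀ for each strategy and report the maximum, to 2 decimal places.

249.96

Strategy A: R₀ = 0.92×0 + 0.86×52 + 0.79×147 + 0.64×137 = 248.5300
Strategy B: R₀ = 0.91×181 + 0.78×25 + 0.71×34 + 0.57×73 = 249.9600
Strategy C: R₀ = 0.83×29 + 0.78×107 + 0.68×81 + 0.64×57 = 199.0900
Highest R₀: strategy B with 249.9600.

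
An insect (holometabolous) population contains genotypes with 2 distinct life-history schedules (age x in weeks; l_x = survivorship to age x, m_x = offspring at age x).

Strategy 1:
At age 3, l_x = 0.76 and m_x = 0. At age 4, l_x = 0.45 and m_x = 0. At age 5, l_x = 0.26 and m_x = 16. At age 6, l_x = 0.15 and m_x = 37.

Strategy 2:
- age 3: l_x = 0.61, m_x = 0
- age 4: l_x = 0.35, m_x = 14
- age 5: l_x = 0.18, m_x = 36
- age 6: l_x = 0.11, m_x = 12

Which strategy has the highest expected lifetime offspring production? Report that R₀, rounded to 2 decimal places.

Strategy 1: R₀ = 0.76×0 + 0.45×0 + 0.26×16 + 0.15×37 = 9.7100
Strategy 2: R₀ = 0.61×0 + 0.35×14 + 0.18×36 + 0.11×12 = 12.7000
Highest R₀: strategy 2 with 12.7000.

12.70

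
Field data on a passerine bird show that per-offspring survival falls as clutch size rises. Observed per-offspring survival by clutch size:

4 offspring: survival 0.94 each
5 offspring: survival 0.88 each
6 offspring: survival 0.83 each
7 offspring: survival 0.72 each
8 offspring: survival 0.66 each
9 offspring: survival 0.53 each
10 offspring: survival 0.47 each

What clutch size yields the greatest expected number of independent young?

Expected independent young = c × s(c):
  c=4: 4 × 0.94 = 3.760
  c=5: 5 × 0.88 = 4.400
  c=6: 6 × 0.83 = 4.980
  c=7: 7 × 0.72 = 5.040
  c=8: 8 × 0.66 = 5.280
  c=9: 9 × 0.53 = 4.770
  c=10: 10 × 0.47 = 4.700
Maximum at c = 8 (5.280 independent young).

8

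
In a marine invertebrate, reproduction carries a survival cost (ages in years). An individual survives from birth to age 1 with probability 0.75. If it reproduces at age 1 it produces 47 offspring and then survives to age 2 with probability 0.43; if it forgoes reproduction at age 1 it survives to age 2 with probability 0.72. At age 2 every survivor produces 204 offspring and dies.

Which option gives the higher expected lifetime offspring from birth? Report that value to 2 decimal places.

breed at age 1: R₀ = 0.75 × (47 + 0.43 × 204) = 0.75 × 134.7200 = 101.0400
delay to age 2: R₀ = 0.75 × (0.72 × 204) = 0.75 × 146.8800 = 110.1600
Higher: delay to age 2 (110.1600).

110.16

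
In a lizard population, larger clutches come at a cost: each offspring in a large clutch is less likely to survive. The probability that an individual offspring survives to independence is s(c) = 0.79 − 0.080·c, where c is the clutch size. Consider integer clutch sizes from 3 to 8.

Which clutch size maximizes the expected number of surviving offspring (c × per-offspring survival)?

5

Expected surviving offspring = c × s(c):
  c=3: 3 × 0.550 = 1.650
  c=4: 4 × 0.470 = 1.880
  c=5: 5 × 0.390 = 1.950
  c=6: 6 × 0.310 = 1.860
  c=7: 7 × 0.230 = 1.610
  c=8: 8 × 0.150 = 1.200
Maximum at c = 5 (1.950 surviving offspring).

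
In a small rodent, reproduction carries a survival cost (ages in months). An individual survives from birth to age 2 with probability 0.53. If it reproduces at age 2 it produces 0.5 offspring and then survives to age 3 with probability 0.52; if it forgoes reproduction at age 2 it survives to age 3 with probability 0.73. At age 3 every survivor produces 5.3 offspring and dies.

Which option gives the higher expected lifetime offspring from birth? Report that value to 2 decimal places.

breed at age 2: R₀ = 0.53 × (0.5 + 0.52 × 5.3) = 0.53 × 3.2560 = 1.7257
delay to age 3: R₀ = 0.53 × (0.73 × 5.3) = 0.53 × 3.8690 = 2.0506
Higher: delay to age 3 (2.0506).

2.05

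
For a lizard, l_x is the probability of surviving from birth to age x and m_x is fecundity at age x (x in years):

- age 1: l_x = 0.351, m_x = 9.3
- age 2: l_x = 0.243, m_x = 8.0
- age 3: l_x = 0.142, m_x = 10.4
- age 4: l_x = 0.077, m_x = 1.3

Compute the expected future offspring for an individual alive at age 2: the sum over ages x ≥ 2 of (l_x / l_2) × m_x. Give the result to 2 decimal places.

14.49

l_2 = 0.243. Conditional survival from age 2 to x is l_x / l_2.
  x=2: (0.243/0.243) × 8.0 = 8.0000
  x=3: (0.142/0.243) × 10.4 = 6.0774
  x=4: (0.077/0.243) × 1.3 = 0.4119
Sum = 8.0000 + 6.0774 + 0.4119 = 14.4893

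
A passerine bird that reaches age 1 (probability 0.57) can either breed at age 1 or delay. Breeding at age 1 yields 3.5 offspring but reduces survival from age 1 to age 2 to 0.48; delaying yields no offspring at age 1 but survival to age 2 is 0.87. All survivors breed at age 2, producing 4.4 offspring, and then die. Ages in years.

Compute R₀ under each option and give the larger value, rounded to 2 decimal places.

3.20

breed at age 1: R₀ = 0.57 × (3.5 + 0.48 × 4.4) = 0.57 × 5.6120 = 3.1988
delay to age 2: R₀ = 0.57 × (0.87 × 4.4) = 0.57 × 3.8280 = 2.1820
Higher: breed at age 1 (3.1988).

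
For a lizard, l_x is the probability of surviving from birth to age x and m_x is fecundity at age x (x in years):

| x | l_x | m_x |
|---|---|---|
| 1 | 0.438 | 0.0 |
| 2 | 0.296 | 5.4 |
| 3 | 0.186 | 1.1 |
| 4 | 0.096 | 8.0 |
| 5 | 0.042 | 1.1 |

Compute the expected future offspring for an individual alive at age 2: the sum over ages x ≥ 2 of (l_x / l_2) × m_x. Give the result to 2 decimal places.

8.84

l_2 = 0.296. Conditional survival from age 2 to x is l_x / l_2.
  x=2: (0.296/0.296) × 5.4 = 5.4000
  x=3: (0.186/0.296) × 1.1 = 0.6912
  x=4: (0.096/0.296) × 8.0 = 2.5946
  x=5: (0.042/0.296) × 1.1 = 0.1561
Sum = 5.4000 + 0.6912 + 2.5946 + 0.1561 = 8.8419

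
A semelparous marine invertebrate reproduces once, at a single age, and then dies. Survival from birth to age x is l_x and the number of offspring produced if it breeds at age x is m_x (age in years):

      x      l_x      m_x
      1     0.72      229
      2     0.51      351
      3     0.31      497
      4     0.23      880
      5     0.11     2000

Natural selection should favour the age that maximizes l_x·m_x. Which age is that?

5

Expected offspring if breeding at age x = l_x × m_x:
  age 1: 0.72 × 229 = 164.880
  age 2: 0.51 × 351 = 179.010
  age 3: 0.31 × 497 = 154.070
  age 4: 0.23 × 880 = 202.400
  age 5: 0.11 × 2000 = 220.000
Maximum at age 5 (220.000).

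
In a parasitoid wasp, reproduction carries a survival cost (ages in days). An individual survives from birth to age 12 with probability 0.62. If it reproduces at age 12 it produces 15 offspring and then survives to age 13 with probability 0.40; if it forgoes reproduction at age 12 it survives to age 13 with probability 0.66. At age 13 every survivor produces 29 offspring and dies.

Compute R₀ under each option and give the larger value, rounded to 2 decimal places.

16.49

breed at age 12: R₀ = 0.62 × (15 + 0.40 × 29) = 0.62 × 26.6000 = 16.4920
delay to age 13: R₀ = 0.62 × (0.66 × 29) = 0.62 × 19.1400 = 11.8668
Higher: breed at age 12 (16.4920).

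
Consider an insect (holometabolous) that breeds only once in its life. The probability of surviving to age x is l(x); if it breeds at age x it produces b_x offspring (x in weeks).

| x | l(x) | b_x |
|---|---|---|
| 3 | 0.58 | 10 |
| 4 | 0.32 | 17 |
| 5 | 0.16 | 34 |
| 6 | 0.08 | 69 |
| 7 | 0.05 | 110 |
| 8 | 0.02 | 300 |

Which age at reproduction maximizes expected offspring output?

Expected offspring if breeding at age x = l(x) × b_x:
  age 3: 0.58 × 10 = 5.800
  age 4: 0.32 × 17 = 5.440
  age 5: 0.16 × 34 = 5.440
  age 6: 0.08 × 69 = 5.520
  age 7: 0.05 × 110 = 5.500
  age 8: 0.02 × 300 = 6.000
Maximum at age 8 (6.000).

8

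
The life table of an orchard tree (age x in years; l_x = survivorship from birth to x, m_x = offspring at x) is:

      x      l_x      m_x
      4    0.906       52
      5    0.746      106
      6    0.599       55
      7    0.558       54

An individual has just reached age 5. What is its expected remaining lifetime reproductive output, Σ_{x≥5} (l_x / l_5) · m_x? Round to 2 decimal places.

190.55

l_5 = 0.746. Conditional survival from age 5 to x is l_x / l_5.
  x=5: (0.746/0.746) × 106 = 106.0000
  x=6: (0.599/0.746) × 55 = 44.1622
  x=7: (0.558/0.746) × 54 = 40.3914
Sum = 106.0000 + 44.1622 + 40.3914 = 190.5536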